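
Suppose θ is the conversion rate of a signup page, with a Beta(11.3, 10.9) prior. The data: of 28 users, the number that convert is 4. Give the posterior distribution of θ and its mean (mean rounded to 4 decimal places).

The binomial likelihood is conjugate to the Beta prior: with 4 successes and 24 failures, the posterior is Beta(11.3+4, 10.9+24) = Beta(15.3, 34.9).
E[θ | data] = 15.3/(15.3+34.9) = 0.3048.

Posterior: Beta(15.3, 34.9); mean ≈ 0.3048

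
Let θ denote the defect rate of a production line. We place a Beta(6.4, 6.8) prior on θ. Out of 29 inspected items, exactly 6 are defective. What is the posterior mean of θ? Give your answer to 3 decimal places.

The binomial likelihood is conjugate to the Beta prior: with 6 successes and 23 failures, the posterior is Beta(6.4+6, 6.8+23) = Beta(12.4, 29.8).
Posterior mean = α/(α+β) = 12.4/42.2 = 0.294.

Posterior mean ≈ 0.294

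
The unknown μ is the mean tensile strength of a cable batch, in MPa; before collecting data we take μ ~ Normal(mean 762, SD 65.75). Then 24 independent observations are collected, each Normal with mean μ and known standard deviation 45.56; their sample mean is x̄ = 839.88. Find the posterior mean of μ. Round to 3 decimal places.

Prior precision 1/τ₀² = 1/65.75² = 0.00023132; data precision n/σ² = 24/45.56² = 0.0115623.
Posterior precision = 0.00023132 + 0.0115623 = 0.0117936.
Posterior mean = (0.00023132·762 + 0.0115623·839.88) / 0.0117936 = 838.352.

Posterior mean ≈ 838.352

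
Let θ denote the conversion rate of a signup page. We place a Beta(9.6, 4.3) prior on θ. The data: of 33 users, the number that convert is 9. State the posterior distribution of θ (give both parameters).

Observing 9 successes and 24 failures updates Beta(9.6, 4.3) by adding the success and failure counts to the two shape parameters: α = 9.6+9 = 18.6, β = 4.3+24 = 28.3.

Posterior: Beta(18.6, 28.3)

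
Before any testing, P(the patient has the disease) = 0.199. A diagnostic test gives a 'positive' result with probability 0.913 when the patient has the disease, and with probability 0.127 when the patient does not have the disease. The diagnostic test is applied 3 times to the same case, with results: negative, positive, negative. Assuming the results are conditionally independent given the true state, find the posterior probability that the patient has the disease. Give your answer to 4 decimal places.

Posterior P(H) ≈ 0.0174

With H the event that the patient has the disease, the joint likelihood of the observed sequence is P(data|H) = 0.087·0.913·0.087 = 0.0069105 and P(data|¬H) = 0.873·0.127·0.873 = 0.096790.
Bayes: P(H|data) = 0.199·0.0069105 / (0.199·0.0069105 + 0.801·0.096790) = 0.0013752/0.078904 = 0.0174.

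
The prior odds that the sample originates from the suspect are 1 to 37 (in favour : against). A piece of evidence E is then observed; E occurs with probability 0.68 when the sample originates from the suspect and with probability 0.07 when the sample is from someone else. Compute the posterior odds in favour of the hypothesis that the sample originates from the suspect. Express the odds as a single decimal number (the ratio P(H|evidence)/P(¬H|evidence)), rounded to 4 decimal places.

Posterior odds ≈ 0.2625

Prior odds = 1/37 = 0.027027.
Likelihood ratio for E = 0.68/0.07 = 9.7143.
Posterior odds = prior odds × LR = 0.26255.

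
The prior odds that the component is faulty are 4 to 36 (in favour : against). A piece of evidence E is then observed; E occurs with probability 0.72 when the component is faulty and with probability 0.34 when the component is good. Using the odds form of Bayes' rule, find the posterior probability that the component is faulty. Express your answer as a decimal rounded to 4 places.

Posterior probability ≈ 0.1905

Prior odds = 4/36 = 0.11111.
Likelihood ratio for E = 0.72/0.34 = 2.1176.
Posterior odds = prior odds × LR = 0.23529.
Posterior probability = odds/(1+odds) = 0.23529/1.2353 = 0.1905.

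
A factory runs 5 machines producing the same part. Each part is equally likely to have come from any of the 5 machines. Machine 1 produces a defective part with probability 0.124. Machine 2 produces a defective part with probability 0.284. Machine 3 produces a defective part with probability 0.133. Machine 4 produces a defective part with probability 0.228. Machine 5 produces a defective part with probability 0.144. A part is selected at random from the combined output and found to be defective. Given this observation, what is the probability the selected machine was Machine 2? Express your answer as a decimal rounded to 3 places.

Posterior probability ≈ 0.311

Tabulate prior·likelihood by source: [1] prior 0.2, lik 0.124, product 0.02480; [2] prior 0.2, lik 0.284, product 0.05680; [3] prior 0.2, lik 0.133, product 0.02660; [4] prior 0.2, lik 0.228, product 0.04560; [5] prior 0.2, lik 0.144, product 0.02880.
Normalizing constant = 0.18260; the posterior for Machine 2 is its product over the sum, 0.05680/0.18260 = 0.311.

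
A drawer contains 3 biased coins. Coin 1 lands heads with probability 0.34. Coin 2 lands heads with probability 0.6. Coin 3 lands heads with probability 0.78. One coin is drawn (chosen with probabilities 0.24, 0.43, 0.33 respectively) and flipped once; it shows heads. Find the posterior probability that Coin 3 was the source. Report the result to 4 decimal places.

P(heads|C1) = 0.34; P(heads|C2) = 0.6; P(heads|C3) = 0.78.
Prior × likelihood for each source: 0.24·0.34=0.08160, 0.43·0.6=0.2580, 0.33·0.78=0.2574. Summing gives P(heads) = 0.59700.
P(Coin 3 | heads) = 0.2574 / 0.59700 = 0.4312.

Posterior probability ≈ 0.4312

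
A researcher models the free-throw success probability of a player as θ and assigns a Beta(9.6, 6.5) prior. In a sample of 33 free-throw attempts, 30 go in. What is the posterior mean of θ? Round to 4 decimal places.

The binomial likelihood is conjugate to the Beta prior: with 30 successes and 3 failures, the posterior is Beta(9.6+30, 6.5+3) = Beta(39.6, 9.5).
Posterior mean = α/(α+β) = 39.6/49.1 = 0.8065.

Posterior mean ≈ 0.8065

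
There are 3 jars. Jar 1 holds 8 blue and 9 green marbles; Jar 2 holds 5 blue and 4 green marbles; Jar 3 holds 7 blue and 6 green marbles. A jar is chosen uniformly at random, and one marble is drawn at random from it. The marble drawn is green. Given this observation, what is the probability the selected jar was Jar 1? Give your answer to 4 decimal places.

Posterior probability ≈ 0.3688

P(green|Jar 1) = 0.5294; P(green|Jar 2) = 0.4444; P(green|Jar 3) = 0.4615.
Prior × likelihood for each source: 0.333333·0.5294=0.1765, 0.333333·0.4444=0.1481, 0.333333·0.4615=0.1538. Summing gives P(green) = 0.47846.
P(Jar 1 | green) = 0.1765 / 0.47846 = 0.3688.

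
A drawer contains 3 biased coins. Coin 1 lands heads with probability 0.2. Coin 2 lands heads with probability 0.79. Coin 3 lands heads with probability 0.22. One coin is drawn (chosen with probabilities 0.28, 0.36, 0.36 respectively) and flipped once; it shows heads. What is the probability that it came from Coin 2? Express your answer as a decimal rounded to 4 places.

P(heads|C1) = 0.2; P(heads|C2) = 0.79; P(heads|C3) = 0.22.
Prior × likelihood for each source: 0.28·0.2=0.05600, 0.36·0.79=0.2844, 0.36·0.22=0.07920. Summing gives P(heads) = 0.41960.
P(Coin 2 | heads) = 0.2844 / 0.41960 = 0.6778.

Posterior probability ≈ 0.6778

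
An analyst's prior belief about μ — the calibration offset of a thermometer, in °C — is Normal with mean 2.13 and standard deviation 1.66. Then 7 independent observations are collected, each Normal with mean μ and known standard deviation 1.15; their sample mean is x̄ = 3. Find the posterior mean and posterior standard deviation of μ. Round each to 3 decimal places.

Prior precision 1/τ₀² = 1/1.66² = 0.362897; data precision n/σ² = 7/1.15² = 5.29301.
Posterior precision = 0.362897 + 5.29301 = 5.65590, giving posterior SD = 1/√5.65590 = 0.420.
Posterior mean = (0.362897·2.13 + 5.29301·3) / 5.65590 = 2.944.

Posterior mean ≈ 2.944; posterior SD ≈ 0.420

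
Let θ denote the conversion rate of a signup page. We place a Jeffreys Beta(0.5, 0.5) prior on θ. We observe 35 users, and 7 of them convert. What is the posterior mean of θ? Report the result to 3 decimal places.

The binomial likelihood is conjugate to the Beta prior: with 7 successes and 28 failures, the posterior is Beta(0.5+7, 0.5+28) = Beta(7.5, 28.5).
Posterior mean = α/(α+β) = 7.5/36 = 0.208.

Posterior mean ≈ 0.208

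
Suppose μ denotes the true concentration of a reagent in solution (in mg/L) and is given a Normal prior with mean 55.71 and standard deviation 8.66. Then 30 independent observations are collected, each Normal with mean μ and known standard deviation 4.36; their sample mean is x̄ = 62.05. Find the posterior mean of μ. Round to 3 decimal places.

With known σ, the Normal prior is conjugate. Weight on the data is w = (n/σ²)/(n/σ² + 1/τ₀²) = 1.57815/(1.57815+0.0133341) = 0.99162.
Posterior mean = w·x̄ + (1−w)·μ₀ = 0.99162·62.05 + 0.0083784·55.71 = 61.997.

Posterior mean ≈ 61.997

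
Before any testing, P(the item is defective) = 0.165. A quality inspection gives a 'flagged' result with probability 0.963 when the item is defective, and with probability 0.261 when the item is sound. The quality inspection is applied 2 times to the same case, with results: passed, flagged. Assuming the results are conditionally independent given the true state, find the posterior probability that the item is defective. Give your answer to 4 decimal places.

Posterior P(H) ≈ 0.0352

With H the event that the item is defective, the joint likelihood of the observed sequence is P(data|H) = 0.037·0.963 = 0.035631 and P(data|¬H) = 0.739·0.261 = 0.19288.
Bayes: P(H|data) = 0.165·0.035631 / (0.165·0.035631 + 0.835·0.19288) = 0.0058791/0.16693 = 0.0352.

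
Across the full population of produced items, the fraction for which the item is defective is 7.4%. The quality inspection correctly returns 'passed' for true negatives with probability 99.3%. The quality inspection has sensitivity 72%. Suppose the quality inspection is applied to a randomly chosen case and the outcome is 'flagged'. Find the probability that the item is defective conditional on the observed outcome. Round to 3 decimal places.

Let H be the event that the item is defective. P(H) = 0.074, so P(¬H) = 0.926. With E the 'flagged' result, P(E|H) = 0.72 and P(E|¬H) = 0.007.
P(E) = 0.72·0.074 + 0.007·0.926 = 0.053280 + 0.0064820 = 0.059762.
By Bayes' theorem, P(H|E) = 0.053280 / 0.059762 = 0.892.

P(H | E) ≈ 0.892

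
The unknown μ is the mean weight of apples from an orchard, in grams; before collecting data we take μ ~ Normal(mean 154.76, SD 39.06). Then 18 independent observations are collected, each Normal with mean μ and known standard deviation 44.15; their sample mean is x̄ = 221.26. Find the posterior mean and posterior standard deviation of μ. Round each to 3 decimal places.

Posterior mean ≈ 216.853; posterior SD ≈ 10.056

Prior precision 1/τ₀² = 1/39.06² = 0.00065544; data precision n/σ² = 18/44.15² = 0.00923445.
Posterior precision = 0.00065544 + 0.00923445 = 0.00988990, giving posterior SD = 1/√0.00988990 = 10.056.
Posterior mean = (0.00065544·154.76 + 0.00923445·221.26) / 0.00988990 = 216.853.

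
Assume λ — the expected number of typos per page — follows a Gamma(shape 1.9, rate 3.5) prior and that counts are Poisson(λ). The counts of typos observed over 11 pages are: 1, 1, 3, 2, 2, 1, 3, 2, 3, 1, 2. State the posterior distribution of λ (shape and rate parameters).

Posterior: Gamma(shape=22.9, rate=14.5)

Total count ∑xᵢ = 21 over n = 11 pages.
Gamma is conjugate to the Poisson likelihood: posterior is Gamma(shape = 1.9+21 = 22.9, rate = 3.5+11 = 14.5).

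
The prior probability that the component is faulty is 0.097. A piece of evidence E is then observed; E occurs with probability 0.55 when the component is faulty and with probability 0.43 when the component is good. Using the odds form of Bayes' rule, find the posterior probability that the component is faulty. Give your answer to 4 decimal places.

Posterior probability ≈ 0.1208

Prior odds = 0.097/(1−0.097) = 0.10742.
Likelihood ratio for E = 0.55/0.43 = 1.2791.
Posterior odds = prior odds × LR = 0.13740.
Posterior probability = odds/(1+odds) = 0.13740/1.1374 = 0.1208.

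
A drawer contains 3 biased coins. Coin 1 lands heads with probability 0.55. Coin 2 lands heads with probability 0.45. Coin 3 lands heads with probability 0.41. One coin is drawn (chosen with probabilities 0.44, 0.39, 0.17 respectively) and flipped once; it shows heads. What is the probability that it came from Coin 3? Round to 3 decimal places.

Posterior probability ≈ 0.143

Tabulate prior·likelihood by source: [1] prior 0.44, lik 0.55, product 0.2420; [2] prior 0.39, lik 0.45, product 0.1755; [3] prior 0.17, lik 0.41, product 0.06970.
Normalizing constant = 0.48720; the posterior for Coin 3 is its product over the sum, 0.06970/0.48720 = 0.143.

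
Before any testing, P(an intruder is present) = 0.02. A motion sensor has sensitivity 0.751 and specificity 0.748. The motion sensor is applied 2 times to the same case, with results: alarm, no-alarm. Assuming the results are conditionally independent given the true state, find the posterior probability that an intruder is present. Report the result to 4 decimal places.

Posterior P(H) ≈ 0.0198

Let H be the event that an intruder is present; start with P(H) = 0.02. P('alarm'|H) = 0.751, P('alarm'|¬H) = 0.252.
Update on result 1 ('alarm'): P(H) ← 0.751·0.0200 / (0.751·0.0200 + 0.252·0.9800) = 0.015020/0.26198 = 0.0573.
Update on result 2 ('no-alarm'): P(H) ← 0.249·0.0573 / (0.249·0.0573 + 0.748·0.9427) = 0.014276/0.71939 = 0.0198.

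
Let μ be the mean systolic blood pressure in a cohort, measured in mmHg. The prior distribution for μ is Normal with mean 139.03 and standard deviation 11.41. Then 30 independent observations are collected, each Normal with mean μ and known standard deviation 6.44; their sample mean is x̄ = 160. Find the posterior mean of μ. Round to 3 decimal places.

With known σ, the Normal prior is conjugate. Weight on the data is w = (n/σ²)/(n/σ² + 1/τ₀²) = 0.723352/(0.723352+0.00768119) = 0.98949.
Posterior mean = w·x̄ + (1−w)·μ₀ = 0.98949·160 + 0.010507·139.03 = 159.780.

Posterior mean ≈ 159.780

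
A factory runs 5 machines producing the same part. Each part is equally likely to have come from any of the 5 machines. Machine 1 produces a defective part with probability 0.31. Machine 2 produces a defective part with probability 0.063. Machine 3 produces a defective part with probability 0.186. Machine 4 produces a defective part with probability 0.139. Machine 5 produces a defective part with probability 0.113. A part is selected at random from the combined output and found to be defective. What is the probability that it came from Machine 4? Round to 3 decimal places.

Posterior probability ≈ 0.171

P(defective|M1) = 0.31; P(defective|M2) = 0.063; P(defective|M3) = 0.186; P(defective|M4) = 0.139; P(defective|M5) = 0.113.
Prior × likelihood for each source: 0.2·0.31=0.06200, 0.2·0.063=0.01260, 0.2·0.186=0.03720, 0.2·0.139=0.02780, 0.2·0.113=0.02260. Summing gives P(defective) = 0.16220.
P(Machine 4 | defective) = 0.02780 / 0.16220 = 0.171.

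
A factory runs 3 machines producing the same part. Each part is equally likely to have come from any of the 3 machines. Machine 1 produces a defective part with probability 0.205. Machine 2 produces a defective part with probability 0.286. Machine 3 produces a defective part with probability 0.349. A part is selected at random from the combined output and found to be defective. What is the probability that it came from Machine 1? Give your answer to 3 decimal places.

Posterior probability ≈ 0.244

Tabulate prior·likelihood by source: [1] prior 0.333333, lik 0.205, product 0.06833; [2] prior 0.333333, lik 0.286, product 0.09533; [3] prior 0.333333, lik 0.349, product 0.1163.
Normalizing constant = 0.28000; the posterior for Machine 1 is its product over the sum, 0.06833/0.28000 = 0.244.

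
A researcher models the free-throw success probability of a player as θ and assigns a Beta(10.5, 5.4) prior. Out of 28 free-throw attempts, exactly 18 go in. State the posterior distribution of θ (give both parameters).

Posterior: Beta(28.5, 15.4)

The binomial likelihood is conjugate to the Beta prior: with 18 successes and 10 failures, the posterior is Beta(10.5+18, 5.4+10) = Beta(28.5, 15.4).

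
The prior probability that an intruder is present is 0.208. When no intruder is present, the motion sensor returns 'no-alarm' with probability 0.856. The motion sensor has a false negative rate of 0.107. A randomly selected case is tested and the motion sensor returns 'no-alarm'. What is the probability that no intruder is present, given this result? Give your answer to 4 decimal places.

P(¬H | E) ≈ 0.9682

Let H be the event that an intruder is present. P(H) = 0.208, so P(¬H) = 0.792. With E the 'no-alarm' result, P(E|H) = 0.107 and P(E|¬H) = 0.856.
P(E) = 0.107·0.208 + 0.856·0.792 = 0.022256 + 0.67795 = 0.70021.
By Bayes' theorem, P(H|E) = 0.022256 / 0.70021 = 0.0318. Hence P(¬H|E) = 1 − 0.0318 = 0.9682.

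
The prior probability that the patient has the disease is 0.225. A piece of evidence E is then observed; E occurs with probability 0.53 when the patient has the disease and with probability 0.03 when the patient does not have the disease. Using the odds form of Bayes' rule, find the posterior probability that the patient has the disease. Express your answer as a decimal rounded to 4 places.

Posterior probability ≈ 0.8368

Prior odds = 0.225/(1−0.225) = 0.29032.
Likelihood ratio for E = 0.53/0.03 = 17.667.
Posterior odds = prior odds × LR = 5.1290.
Posterior probability = odds/(1+odds) = 5.1290/6.1290 = 0.8368.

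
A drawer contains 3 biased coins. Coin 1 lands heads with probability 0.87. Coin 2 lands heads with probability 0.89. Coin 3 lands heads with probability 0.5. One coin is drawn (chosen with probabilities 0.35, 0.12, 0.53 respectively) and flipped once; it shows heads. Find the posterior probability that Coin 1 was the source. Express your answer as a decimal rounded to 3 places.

Posterior probability ≈ 0.450

P(heads|C1) = 0.87; P(heads|C2) = 0.89; P(heads|C3) = 0.5.
Prior × likelihood for each source: 0.35·0.87=0.3045, 0.12·0.89=0.1068, 0.53·0.5=0.2650. Summing gives P(heads) = 0.67630.
P(Coin 1 | heads) = 0.3045 / 0.67630 = 0.450.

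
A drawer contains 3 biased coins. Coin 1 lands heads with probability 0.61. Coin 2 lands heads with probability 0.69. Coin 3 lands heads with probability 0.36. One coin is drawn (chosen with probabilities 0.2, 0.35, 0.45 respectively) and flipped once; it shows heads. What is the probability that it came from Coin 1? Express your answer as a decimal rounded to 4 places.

Posterior probability ≈ 0.2322

P(heads|C1) = 0.61; P(heads|C2) = 0.69; P(heads|C3) = 0.36.
Prior × likelihood for each source: 0.2·0.61=0.1220, 0.35·0.69=0.2415, 0.45·0.36=0.1620. Summing gives P(heads) = 0.52550.
P(Coin 1 | heads) = 0.1220 / 0.52550 = 0.2322.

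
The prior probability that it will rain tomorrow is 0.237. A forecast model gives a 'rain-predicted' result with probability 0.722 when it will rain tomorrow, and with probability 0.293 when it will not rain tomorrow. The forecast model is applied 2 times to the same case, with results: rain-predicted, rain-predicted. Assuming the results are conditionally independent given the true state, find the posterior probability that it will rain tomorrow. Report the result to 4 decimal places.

Let H be the event that it will rain tomorrow; start with P(H) = 0.237. P('rain-predicted'|H) = 0.722, P('rain-predicted'|¬H) = 0.293.
Update on result 1 ('rain-predicted'): P(H) ← 0.722·0.2370 / (0.722·0.2370 + 0.293·0.7630) = 0.17111/0.39467 = 0.4336.
Update on result 2 ('rain-predicted'): P(H) ← 0.722·0.4336 / (0.722·0.4336 + 0.293·0.5664) = 0.31303/0.47900 = 0.6535.

Posterior P(H) ≈ 0.6535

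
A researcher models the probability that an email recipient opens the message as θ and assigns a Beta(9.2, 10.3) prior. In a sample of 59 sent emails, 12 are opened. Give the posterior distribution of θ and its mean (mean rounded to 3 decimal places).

Posterior: Beta(21.2, 57.3); mean ≈ 0.270

Observing 12 successes and 47 failures updates Beta(9.2, 10.3) by adding the success and failure counts to the two shape parameters: α = 9.2+12 = 21.2, β = 10.3+47 = 57.3.
Posterior mean = α/(α+β) = 21.2/78.5 = 0.270.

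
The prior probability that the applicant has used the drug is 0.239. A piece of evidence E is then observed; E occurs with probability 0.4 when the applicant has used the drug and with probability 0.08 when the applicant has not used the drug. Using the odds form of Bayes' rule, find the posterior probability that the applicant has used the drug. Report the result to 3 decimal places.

Prior odds = 0.239/(1−0.239) = 0.31406. In log-odds, ln(0.31406) = -1.1582.
Add log likelihood ratio: ln(5.0000) = 1.6094.
Posterior log-odds = 0.45127, so posterior odds = exp(0.45127) = 1.5703. Converting, P(H|E) = 1.5703/2.5703 = 0.611.

Posterior probability ≈ 0.611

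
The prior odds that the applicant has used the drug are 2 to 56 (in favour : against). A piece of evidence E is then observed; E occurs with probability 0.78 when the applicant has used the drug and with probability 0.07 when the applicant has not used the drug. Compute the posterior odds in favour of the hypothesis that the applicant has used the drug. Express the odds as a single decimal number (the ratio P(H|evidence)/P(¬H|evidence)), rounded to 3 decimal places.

Prior odds = 2/56 = 0.035714.
Likelihood ratio for E = 0.78/0.07 = 11.143.
Posterior odds = prior odds × LR = 0.39796.

Posterior odds ≈ 0.398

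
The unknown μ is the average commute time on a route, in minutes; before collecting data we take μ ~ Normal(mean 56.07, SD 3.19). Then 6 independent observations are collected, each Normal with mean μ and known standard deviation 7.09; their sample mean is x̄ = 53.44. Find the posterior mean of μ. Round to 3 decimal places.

Posterior mean ≈ 54.628

With known σ, the Normal prior is conjugate. Weight on the data is w = (n/σ²)/(n/σ² + 1/τ₀²) = 0.119360/(0.119360+0.0982695) = 0.54846.
Posterior mean = w·x̄ + (1−w)·μ₀ = 0.54846·53.44 + 0.45154·56.07 = 54.628.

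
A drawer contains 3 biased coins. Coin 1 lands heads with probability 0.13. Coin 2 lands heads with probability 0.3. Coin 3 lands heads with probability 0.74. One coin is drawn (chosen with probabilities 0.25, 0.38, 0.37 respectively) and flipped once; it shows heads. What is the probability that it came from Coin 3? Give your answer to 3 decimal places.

Posterior probability ≈ 0.651

P(heads|C1) = 0.13; P(heads|C2) = 0.3; P(heads|C3) = 0.74.
Prior × likelihood for each source: 0.25·0.13=0.03250, 0.38·0.3=0.1140, 0.37·0.74=0.2738. Summing gives P(heads) = 0.42030.
P(Coin 3 | heads) = 0.2738 / 0.42030 = 0.651.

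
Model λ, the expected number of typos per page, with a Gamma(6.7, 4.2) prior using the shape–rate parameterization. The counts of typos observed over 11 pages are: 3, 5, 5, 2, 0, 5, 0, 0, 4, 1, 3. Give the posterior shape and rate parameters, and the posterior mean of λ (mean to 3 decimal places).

The Poisson likelihood adds the total count to the shape and the number of exposure periods to the rate. Here ∑xᵢ = 28 and n = 11, so shape 6.7→34.7 and rate 4.2→15.2.
E[λ | data] = 34.7/15.2 = 2.283.

Posterior: Gamma(shape=34.7, rate=15.2); mean ≈ 2.283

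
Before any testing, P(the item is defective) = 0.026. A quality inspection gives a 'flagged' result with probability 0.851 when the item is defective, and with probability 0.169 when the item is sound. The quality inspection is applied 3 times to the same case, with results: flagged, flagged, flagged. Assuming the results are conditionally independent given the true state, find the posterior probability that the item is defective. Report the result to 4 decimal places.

Posterior P(H) ≈ 0.7732

With H the event that the item is defective, the joint likelihood of the observed sequence is P(data|H) = 0.851·0.851·0.851 = 0.61630 and P(data|¬H) = 0.169·0.169·0.169 = 0.0048268.
Bayes: P(H|data) = 0.026·0.61630 / (0.026·0.61630 + 0.974·0.0048268) = 0.016024/0.020725 = 0.7732.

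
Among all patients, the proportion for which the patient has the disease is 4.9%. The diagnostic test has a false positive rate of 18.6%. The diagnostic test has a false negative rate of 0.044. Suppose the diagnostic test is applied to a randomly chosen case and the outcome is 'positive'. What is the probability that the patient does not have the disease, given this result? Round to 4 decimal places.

Let H be the event that the patient has the disease. P(H) = 0.049, so P(¬H) = 0.951. With E the 'positive' result, P(E|H) = 0.956 and P(E|¬H) = 0.186.
P(E) = 0.956·0.049 + 0.186·0.951 = 0.046844 + 0.17689 = 0.22373.
By Bayes' theorem, P(H|E) = 0.046844 / 0.22373 = 0.2094. Hence P(¬H|E) = 1 − 0.2094 = 0.7906.

P(¬H | E) ≈ 0.7906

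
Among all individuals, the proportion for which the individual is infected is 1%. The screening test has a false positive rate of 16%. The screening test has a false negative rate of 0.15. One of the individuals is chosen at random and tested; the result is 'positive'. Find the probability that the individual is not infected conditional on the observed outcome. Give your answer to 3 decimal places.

Let H be the event that the individual is infected. P(H) = 0.01, so P(¬H) = 0.99. With E the 'positive' result, P(E|H) = 0.85 and P(E|¬H) = 0.16.
P(E) = 0.85·0.01 + 0.16·0.99 = 0.0085000 + 0.15840 = 0.16690.
By Bayes' theorem, P(H|E) = 0.0085000 / 0.16690 = 0.051. Hence P(¬H|E) = 1 − 0.051 = 0.949.

P(¬H | E) ≈ 0.949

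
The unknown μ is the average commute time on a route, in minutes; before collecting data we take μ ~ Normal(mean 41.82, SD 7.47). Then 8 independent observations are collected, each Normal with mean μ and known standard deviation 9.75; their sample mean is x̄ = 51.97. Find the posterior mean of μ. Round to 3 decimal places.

Posterior mean ≈ 50.188

Prior precision 1/τ₀² = 1/7.47² = 0.0179209; data precision n/σ² = 8/9.75² = 0.0841552.
Posterior precision = 0.0179209 + 0.0841552 = 0.102076.
Posterior mean = (0.0179209·41.82 + 0.0841552·51.97) / 0.102076 = 50.188.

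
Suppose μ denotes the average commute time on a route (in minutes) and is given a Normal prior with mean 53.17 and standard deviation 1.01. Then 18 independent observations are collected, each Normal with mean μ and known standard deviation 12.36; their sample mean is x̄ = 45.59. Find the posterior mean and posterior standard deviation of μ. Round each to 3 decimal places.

Posterior mean ≈ 52.357; posterior SD ≈ 0.954

Prior precision 1/τ₀² = 1/1.01² = 0.980296; data precision n/σ² = 18/12.36² = 0.117824.
Posterior precision = 0.980296 + 0.117824 = 1.09812, giving posterior SD = 1/√1.09812 = 0.954.
Posterior mean = (0.980296·53.17 + 0.117824·45.59) / 1.09812 = 52.357.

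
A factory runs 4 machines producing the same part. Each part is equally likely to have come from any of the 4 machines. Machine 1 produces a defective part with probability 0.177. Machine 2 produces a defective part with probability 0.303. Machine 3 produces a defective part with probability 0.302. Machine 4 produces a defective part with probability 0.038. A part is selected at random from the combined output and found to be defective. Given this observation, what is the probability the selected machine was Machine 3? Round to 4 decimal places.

Posterior probability ≈ 0.3683

P(defective|M1) = 0.177; P(defective|M2) = 0.303; P(defective|M3) = 0.302; P(defective|M4) = 0.038.
Prior × likelihood for each source: 0.25·0.177=0.04425, 0.25·0.303=0.07575, 0.25·0.302=0.07550, 0.25·0.038=0.009500. Summing gives P(defective) = 0.20500.
P(Machine 3 | defective) = 0.07550 / 0.20500 = 0.3683.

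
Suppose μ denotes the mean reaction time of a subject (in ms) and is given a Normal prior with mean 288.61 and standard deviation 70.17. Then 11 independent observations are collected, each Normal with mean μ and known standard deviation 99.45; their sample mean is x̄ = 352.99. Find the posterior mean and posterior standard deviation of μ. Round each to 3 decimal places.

Posterior mean ≈ 343.049; posterior SD ≈ 27.573

With known σ, the Normal prior is conjugate. Weight on the data is w = (n/σ²)/(n/σ² + 1/τ₀²) = 0.00111220/(0.00111220+0.00020309) = 0.84559.
Posterior mean = w·x̄ + (1−w)·μ₀ = 0.84559·352.99 + 0.15441·288.61 = 343.049. Posterior variance = 1/(0.00111220+0.00020309) = 760.286, so SD = 27.573.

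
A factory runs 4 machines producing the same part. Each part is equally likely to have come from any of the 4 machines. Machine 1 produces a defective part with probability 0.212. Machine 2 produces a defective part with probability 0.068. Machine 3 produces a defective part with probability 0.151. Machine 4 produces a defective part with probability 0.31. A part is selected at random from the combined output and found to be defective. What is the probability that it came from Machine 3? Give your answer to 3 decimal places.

Posterior probability ≈ 0.204

P(defective|M1) = 0.212; P(defective|M2) = 0.068; P(defective|M3) = 0.151; P(defective|M4) = 0.31.
Prior × likelihood for each source: 0.25·0.212=0.05300, 0.25·0.068=0.01700, 0.25·0.151=0.03775, 0.25·0.31=0.07750. Summing gives P(defective) = 0.18525.
P(Machine 3 | defective) = 0.03775 / 0.18525 = 0.204.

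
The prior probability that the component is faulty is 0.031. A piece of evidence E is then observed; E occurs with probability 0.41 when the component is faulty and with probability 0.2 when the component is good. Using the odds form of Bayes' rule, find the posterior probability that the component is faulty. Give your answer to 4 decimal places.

Prior odds = 0.031/(1−0.031) = 0.031992. In log-odds, ln(0.031992) = -3.4423.
Add log likelihood ratio: ln(2.0500) = 0.71784.
Posterior log-odds = -2.7244, so posterior odds = exp(-2.7244) = 0.065583. Converting, P(H|E) = 0.065583/1.0656 = 0.0615.

Posterior probability ≈ 0.0615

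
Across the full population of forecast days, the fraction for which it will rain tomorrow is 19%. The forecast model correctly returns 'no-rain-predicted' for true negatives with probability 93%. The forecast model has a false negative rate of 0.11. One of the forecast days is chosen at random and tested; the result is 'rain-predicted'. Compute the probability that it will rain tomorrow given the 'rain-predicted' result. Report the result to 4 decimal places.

P(H | E) ≈ 0.7489

Write H for 'it will rain tomorrow'. Prior odds H:¬H = 0.19/0.81 = 0.23457. For the 'rain-predicted' outcome, the likelihood ratio is 0.89/0.07 = 12.714.
Posterior odds = 0.23457 × 12.714 = 2.9824, so P(H|E) = 2.9824/(1+2.9824) = 0.7489.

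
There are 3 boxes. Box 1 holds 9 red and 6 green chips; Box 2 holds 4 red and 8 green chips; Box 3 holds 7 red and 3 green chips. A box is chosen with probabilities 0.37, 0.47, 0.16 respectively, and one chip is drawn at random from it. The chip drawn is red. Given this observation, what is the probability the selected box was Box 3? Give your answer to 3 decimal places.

Posterior probability ≈ 0.228

P(red|Box 1) = 0.6; P(red|Box 2) = 0.3333; P(red|Box 3) = 0.7.
Prior × likelihood for each source: 0.37·0.6=0.2220, 0.47·0.3333=0.1567, 0.16·0.7=0.1120. Summing gives P(red) = 0.49067.
P(Box 3 | red) = 0.1120 / 0.49067 = 0.228.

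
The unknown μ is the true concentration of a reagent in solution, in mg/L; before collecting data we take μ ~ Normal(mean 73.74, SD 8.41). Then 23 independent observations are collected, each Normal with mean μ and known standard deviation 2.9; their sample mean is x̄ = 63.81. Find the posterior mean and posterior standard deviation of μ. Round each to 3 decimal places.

Posterior mean ≈ 63.861; posterior SD ≈ 0.603

Prior precision 1/τ₀² = 1/8.41² = 0.0141387; data precision n/σ² = 23/2.9² = 2.73484.
Posterior precision = 0.0141387 + 2.73484 = 2.74898, giving posterior SD = 1/√2.74898 = 0.603.
Posterior mean = (0.0141387·73.74 + 2.73484·63.81) / 2.74898 = 63.861.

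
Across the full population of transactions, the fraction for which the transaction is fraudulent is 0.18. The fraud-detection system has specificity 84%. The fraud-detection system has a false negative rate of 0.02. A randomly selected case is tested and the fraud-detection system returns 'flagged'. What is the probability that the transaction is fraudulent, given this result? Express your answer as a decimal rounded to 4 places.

P(H | E) ≈ 0.5735

Write H for 'the transaction is fraudulent'. Prior odds H:¬H = 0.18/0.82 = 0.21951. For the 'flagged' outcome, the likelihood ratio is 0.98/0.16 = 6.1250.
Posterior odds = 0.21951 × 6.1250 = 1.3445, so P(H|E) = 1.3445/(1+1.3445) = 0.5735.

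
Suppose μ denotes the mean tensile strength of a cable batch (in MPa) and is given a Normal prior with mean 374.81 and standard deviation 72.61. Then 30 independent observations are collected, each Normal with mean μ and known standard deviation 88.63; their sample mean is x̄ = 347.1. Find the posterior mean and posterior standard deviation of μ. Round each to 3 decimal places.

Posterior mean ≈ 348.411; posterior SD ≈ 15.794

Prior precision 1/τ₀² = 1/72.61² = 0.00018967; data precision n/σ² = 30/88.63² = 0.00381909.
Posterior precision = 0.00018967 + 0.00381909 = 0.00400876, giving posterior SD = 1/√0.00400876 = 15.794.
Posterior mean = (0.00018967·374.81 + 0.00381909·347.1) / 0.00400876 = 348.411.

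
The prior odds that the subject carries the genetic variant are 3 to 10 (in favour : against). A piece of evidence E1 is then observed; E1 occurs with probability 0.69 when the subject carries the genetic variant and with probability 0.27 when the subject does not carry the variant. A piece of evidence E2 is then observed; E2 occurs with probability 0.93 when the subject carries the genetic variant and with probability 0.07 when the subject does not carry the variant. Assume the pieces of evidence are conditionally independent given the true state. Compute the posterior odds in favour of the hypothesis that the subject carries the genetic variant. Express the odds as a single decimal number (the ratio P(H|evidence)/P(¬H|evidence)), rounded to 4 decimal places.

Prior odds = 3/10 = 0.30000.
Likelihood ratio for E1 = 0.69/0.27 = 2.5556.
Likelihood ratio for E2 = 0.93/0.07 = 13.286.
Posterior odds = prior odds × LR₁ × LR₂ = 10.186.

Posterior odds ≈ 10.1857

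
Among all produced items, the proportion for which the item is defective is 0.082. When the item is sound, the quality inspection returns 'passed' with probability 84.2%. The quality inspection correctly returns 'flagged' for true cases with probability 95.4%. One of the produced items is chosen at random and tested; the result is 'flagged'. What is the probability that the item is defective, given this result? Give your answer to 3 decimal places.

P(H | E) ≈ 0.350

Let H be the event that the item is defective. P(H) = 0.082, so P(¬H) = 0.918. With E the 'flagged' result, P(E|H) = 0.954 and P(E|¬H) = 0.158.
P(E) = 0.954·0.082 + 0.158·0.918 = 0.078228 + 0.14504 = 0.22327.
By Bayes' theorem, P(H|E) = 0.078228 / 0.22327 = 0.350.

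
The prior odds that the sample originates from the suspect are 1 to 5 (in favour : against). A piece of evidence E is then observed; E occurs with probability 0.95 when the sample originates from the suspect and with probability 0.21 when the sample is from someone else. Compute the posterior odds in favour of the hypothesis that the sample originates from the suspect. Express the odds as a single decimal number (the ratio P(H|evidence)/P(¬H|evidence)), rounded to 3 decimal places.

Prior odds = 1/5 = 0.20000.
Likelihood ratio for E = 0.95/0.21 = 4.5238.
Posterior odds = prior odds × LR = 0.90476.

Posterior odds ≈ 0.905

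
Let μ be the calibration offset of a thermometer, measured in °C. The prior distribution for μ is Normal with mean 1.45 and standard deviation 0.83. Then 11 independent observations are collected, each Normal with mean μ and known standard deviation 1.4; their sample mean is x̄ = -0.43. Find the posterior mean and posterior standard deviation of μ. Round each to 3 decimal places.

With known σ, the Normal prior is conjugate. Weight on the data is w = (n/σ²)/(n/σ² + 1/τ₀²) = 5.61224/(5.61224+1.45159) = 0.79450.
Posterior mean = w·x̄ + (1−w)·μ₀ = 0.79450·-0.43 + 0.20550·1.45 = -0.044. Posterior variance = 1/(5.61224+1.45159) = 0.141566, so SD = 0.376.

Posterior mean ≈ -0.044; posterior SD ≈ 0.376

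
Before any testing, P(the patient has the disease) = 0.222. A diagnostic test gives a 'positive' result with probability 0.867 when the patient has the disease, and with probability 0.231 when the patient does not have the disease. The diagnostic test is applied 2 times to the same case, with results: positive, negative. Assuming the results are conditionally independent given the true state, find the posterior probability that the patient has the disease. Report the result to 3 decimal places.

Posterior P(H) ≈ 0.156

With H the event that the patient has the disease, the joint likelihood of the observed sequence is P(data|H) = 0.867·0.133 = 0.11531 and P(data|¬H) = 0.231·0.769 = 0.17764.
Bayes: P(H|data) = 0.222·0.11531 / (0.222·0.11531 + 0.778·0.17764) = 0.025599/0.16380 = 0.1563.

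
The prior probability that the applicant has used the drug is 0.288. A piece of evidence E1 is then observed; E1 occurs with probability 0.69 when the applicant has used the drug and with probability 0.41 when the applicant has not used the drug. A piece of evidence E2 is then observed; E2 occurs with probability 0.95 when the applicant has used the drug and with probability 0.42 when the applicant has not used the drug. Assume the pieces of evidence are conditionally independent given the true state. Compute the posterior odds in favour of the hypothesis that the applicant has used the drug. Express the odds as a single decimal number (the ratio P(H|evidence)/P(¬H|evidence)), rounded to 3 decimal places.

Prior odds = 0.288/(1−0.288) = 0.40449. In log-odds, ln(0.40449) = -0.90512.
Add log likelihood ratios: ln(1.6829) + ln(2.2619) = 1.3367.
Posterior log-odds = 0.43162, so posterior odds = exp(0.43162) = 1.5398.

Posterior odds ≈ 1.540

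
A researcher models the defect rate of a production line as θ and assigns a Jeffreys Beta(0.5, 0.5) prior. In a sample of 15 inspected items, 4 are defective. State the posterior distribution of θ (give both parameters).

The binomial likelihood is conjugate to the Beta prior: with 4 successes and 11 failures, the posterior is Beta(0.5+4, 0.5+11) = Beta(4.5, 11.5).

Posterior: Beta(4.5, 11.5)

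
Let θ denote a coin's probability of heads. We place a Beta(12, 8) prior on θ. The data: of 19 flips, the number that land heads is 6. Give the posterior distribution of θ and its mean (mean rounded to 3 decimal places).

Observing 6 successes and 13 failures updates Beta(12, 8) by adding the success and failure counts to the two shape parameters: α = 12+6 = 18, β = 8+13 = 21.
E[θ | data] = 18/(18+21) = 0.462.

Posterior: Beta(18, 21); mean ≈ 0.462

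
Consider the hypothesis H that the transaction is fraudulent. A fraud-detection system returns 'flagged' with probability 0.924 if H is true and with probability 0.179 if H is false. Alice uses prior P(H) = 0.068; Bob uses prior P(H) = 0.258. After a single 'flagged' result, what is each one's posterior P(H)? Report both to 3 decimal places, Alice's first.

The likelihood ratio for a 'flagged' result is 0.924/0.179 = 5.1620.
Alice: prior odds 0.068/0.932 = 0.072961; posterior odds 0.37663; posterior probability 0.274.
Bob: prior odds 0.258/0.742 = 0.34771; posterior odds 1.7949; posterior probability 0.642.

Alice: 0.274; Bob: 0.642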